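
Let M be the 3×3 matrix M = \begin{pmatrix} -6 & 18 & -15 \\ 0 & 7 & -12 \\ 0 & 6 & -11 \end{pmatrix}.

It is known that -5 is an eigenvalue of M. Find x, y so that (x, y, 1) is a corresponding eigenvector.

3, 1

We need (M + 5I)v = 0.
M + 5I = [[-1, 18, -15], [0, 12, -12], [0, 6, -6]].
Row 1: (-1)·x + (18)·y + (-15)·1 = 0
Row 2: (0)·x + (12)·y + (-12)·1 = 0
Row 3: (0)·x + (6)·y + (-6)·1 = 0
Solving gives x = 3, y = 1.
Check: M·(3, 1, 1) = (-15, -5, -5) = -5·(3, 1, 1).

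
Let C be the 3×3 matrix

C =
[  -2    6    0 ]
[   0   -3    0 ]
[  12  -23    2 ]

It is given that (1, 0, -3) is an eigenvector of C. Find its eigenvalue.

-2

Compute Cv: C·(1, 0, -3) = (-2, 0, 6).
Since Cv = λv, compare component 1: -2 = λ·1, so λ = -2.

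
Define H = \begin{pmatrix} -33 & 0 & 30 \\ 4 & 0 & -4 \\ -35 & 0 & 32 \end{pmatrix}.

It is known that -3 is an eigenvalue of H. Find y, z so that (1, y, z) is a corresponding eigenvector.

We need (H + 3I)v = 0.
H + 3I = [[-30, 0, 30], [4, 3, -4], [-35, 0, 35]].
Row 1: (-30)·1 + (0)·y + (30)·z = 0
Row 2: (4)·1 + (3)·y + (-4)·z = 0
Row 3: (-35)·1 + (0)·y + (35)·z = 0
Solving gives y = 0, z = 1.
Check: H·(1, 0, 1) = (-3, 0, -3) = -3·(1, 0, 1).

0, 1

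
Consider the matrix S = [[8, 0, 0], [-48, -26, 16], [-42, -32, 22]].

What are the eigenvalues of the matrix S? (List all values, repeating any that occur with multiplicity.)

Set up det(lambda·I - S) = 0.
Cofactor expansion gives p(lambda) = lambda^3 - 4·lambda^2 - 92·lambda + 480.
Since p(6) = 0, lambda = 6 is a root.
Factor out (lambda - 6): p(lambda) = (lambda - 6)·(lambda^2 + 2·lambda - 80).
The quadratic factors as (lambda + 10)·(lambda - 8).
Eigenvalues: -10, 6, 8.

-10, 6, 8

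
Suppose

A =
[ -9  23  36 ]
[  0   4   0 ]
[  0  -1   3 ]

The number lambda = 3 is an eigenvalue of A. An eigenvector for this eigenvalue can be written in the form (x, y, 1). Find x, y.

3, 0

We need (A - 3I)v = 0.
A - 3I = [[-12, 23, 36], [0, 1, 0], [0, -1, 0]].
Row 1: (-12)·x + (23)·y + (36)·1 = 0
Row 2: (0)·x + (1)·y + (0)·1 = 0
Row 3: (0)·x + (-1)·y + (0)·1 = 0
Solving gives x = 3, y = 0.
Check: A·(3, 0, 1) = (9, 0, 3) = 3·(3, 0, 1).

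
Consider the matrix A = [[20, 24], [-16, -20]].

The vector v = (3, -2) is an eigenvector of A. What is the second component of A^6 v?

-8192

First find the eigenvalue: Av = (12, -8) = 4·(3, -2), so λ = 4.
Then A^6 v = λ^6·v = 4^6·(3, -2) = 4096·(3, -2) = (12288, -8192).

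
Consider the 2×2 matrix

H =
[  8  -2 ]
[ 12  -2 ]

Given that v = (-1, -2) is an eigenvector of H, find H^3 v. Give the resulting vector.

First find the eigenvalue: Hv = (-4, -8) = 4·(-1, -2), so λ = 4.
Then H^3 v = λ^3·v = 4^3·(-1, -2) = 64·(-1, -2) = (-64, -128).

(-64, -128)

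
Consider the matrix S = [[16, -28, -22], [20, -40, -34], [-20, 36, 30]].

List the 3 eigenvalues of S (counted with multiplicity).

Set up det(λI - S) = 0.
Expanding the 3×3 determinant: p(λ) = λ^3 - 6λ^2 - 16λ + 96.
Rational-root test: λ = 6 gives p(6) = 0.
Factor out (λ - 6): p(λ) = (λ - 6)·(λ^2 - 16).
The quadratic factors as (λ + 4)·(λ - 4).
Eigenvalues: -4, 4, 6.

-4, 4, 6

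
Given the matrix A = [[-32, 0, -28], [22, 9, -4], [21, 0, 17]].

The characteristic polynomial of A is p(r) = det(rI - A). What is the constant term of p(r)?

p(r) = r^3 + 6r^2 - 91r - 396.
The constant term is -396.

-396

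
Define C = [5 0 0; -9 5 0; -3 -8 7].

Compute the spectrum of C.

C is lower triangular, so its eigenvalues are the diagonal entries.
Diagonal: 5, 5, 7.

5, 5, 7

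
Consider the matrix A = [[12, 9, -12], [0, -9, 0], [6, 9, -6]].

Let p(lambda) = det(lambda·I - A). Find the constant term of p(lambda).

0

p(lambda) = lambda^3 + 3·lambda^2 - 54·lambda.
The constant term is 0.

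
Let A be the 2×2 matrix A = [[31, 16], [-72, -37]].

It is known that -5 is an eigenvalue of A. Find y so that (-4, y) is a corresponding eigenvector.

We need (A + 5I)v = 0.
A + 5I = [[36, 16], [-72, -32]].
Row 1: (36)·-4 + (16)·y = 0
Row 2: (-72)·-4 + (-32)·y = 0
Solving gives y = 9.
Check: A·(-4, 9) = (20, -45) = -5·(-4, 9).

9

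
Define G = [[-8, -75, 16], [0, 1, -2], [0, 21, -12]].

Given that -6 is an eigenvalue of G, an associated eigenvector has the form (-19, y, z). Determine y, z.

2, 7

We need (G + 6I)v = 0.
G + 6I = [[-2, -75, 16], [0, 7, -2], [0, 21, -6]].
Row 1: (-2)·-19 + (-75)·y + (16)·z = 0
Row 2: (0)·-19 + (7)·y + (-2)·z = 0
Row 3: (0)·-19 + (21)·y + (-6)·z = 0
Solving gives y = 2, z = 7.
Check: G·(-19, 2, 7) = (114, -12, -42) = -6·(-19, 2, 7).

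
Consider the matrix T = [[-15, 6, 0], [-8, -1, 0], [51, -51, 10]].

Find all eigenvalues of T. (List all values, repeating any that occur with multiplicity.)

Compute the characteristic polynomial p(lambda) = det(lambda·I - T).
Expanding along the first row, p(lambda) = lambda^3 + 6·lambda^2 - 97·lambda - 630.
Since p(-7) = 0, lambda = -7 is a root.
Factor out (lambda + 7): p(lambda) = (lambda + 7)·(lambda^2 - lambda - 90).
The quadratic factors as (lambda + 9)·(lambda - 10).
Eigenvalues: -9, -7, 10.

-9, -7, 10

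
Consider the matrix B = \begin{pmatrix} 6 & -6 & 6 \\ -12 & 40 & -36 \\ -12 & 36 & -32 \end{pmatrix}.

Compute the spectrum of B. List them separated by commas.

4, 4, 6

The characteristic polynomial is p(λ) = det(λI - B).
Expanding along the first row, p(λ) = λ^3 - 14λ^2 + 64λ - 96.
Rational-root test: λ = 6 gives p(6) = 0.
Dividing by (λ - 6) leaves λ^2 - 8λ + 16.
The quadratic factor is (λ - 4)^2.
Eigenvalues: 4, 4, 6.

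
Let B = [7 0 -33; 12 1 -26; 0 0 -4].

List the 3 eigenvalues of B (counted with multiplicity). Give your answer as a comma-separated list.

-4, 1, 7

Compute the characteristic polynomial p(λ) = det(λI - B).
Expanding the 3×3 determinant: p(λ) = λ^3 - 4λ^2 - 25λ + 28.
Try λ = 1: p(1) = 0, so 1 is a root.
Dividing by (λ - 1) leaves λ^2 - 3λ - 28.
The quadratic factors as (λ + 4)·(λ - 7).
Eigenvalues: -4, 1, 7.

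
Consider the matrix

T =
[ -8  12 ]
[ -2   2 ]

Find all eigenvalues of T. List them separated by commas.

-4, -2

det(T - μI) = (-8 - μ)(2 - μ) - (12)·(-2) = μ^2 + 6μ + 8.
This factors as (μ + 4)·(μ + 2) = 0.
Eigenvalues: -4, -2.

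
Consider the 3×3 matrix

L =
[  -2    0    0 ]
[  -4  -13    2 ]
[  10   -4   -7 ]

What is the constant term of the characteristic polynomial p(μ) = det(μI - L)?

p(0) = det(0·I − L) = det(−L) = (−1)^3·det(L).
det(L) = -198, so p(0) = 198.

198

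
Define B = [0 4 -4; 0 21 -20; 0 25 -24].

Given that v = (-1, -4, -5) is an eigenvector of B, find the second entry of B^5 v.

4096

First find the eigenvalue: Bv = (4, 16, 20) = -4·(-1, -4, -5), so λ = -4.
Then B^5 v = λ^5·v = (-4)^5·(-1, -4, -5) = -1024·(-1, -4, -5) = (1024, 4096, 5120).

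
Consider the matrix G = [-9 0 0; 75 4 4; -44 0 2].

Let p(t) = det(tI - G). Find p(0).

p(0) = det(0·I − G) = det(−G) = (−1)^3·det(G).
det(G) = -72, so p(0) = 72.

72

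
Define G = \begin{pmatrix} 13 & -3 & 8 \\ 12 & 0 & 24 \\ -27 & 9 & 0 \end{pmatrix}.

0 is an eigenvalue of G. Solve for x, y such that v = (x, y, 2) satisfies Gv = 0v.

-4, -12

We need (G)v = 0.
G = [[13, -3, 8], [12, 0, 24], [-27, 9, 0]].
Row 1: (13)·x + (-3)·y + (8)·2 = 0
Row 2: (12)·x + (0)·y + (24)·2 = 0
Row 3: (-27)·x + (9)·y + (0)·2 = 0
Solving gives x = -4, y = -12.
Check: G·(-4, -12, 2) = (0, 0, 0) = 0·(-4, -12, 2).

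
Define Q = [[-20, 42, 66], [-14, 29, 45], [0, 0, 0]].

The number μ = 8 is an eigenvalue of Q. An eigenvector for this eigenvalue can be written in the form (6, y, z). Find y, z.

We need (Q - 8I)v = 0.
Q - 8I = [[-28, 42, 66], [-14, 21, 45], [0, 0, -8]].
Row 1: (-28)·6 + (42)·y + (66)·z = 0
Row 2: (-14)·6 + (21)·y + (45)·z = 0
Row 3: (0)·6 + (0)·y + (-8)·z = 0
Solving gives y = 4, z = 0.
Check: Q·(6, 4, 0) = (48, 32, 0) = 8·(6, 4, 0).

4, 0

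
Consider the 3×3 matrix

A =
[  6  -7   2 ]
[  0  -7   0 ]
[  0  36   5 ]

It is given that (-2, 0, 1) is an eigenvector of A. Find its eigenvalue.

Compute Av: A·(-2, 0, 1) = (-10, 0, 5).
Since Av = λv, compare component 1: -10 = λ·-2, so λ = 5.

5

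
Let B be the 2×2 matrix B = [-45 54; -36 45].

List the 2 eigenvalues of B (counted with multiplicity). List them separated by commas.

det(B - μI) = (-45 - μ)(45 - μ) - (54)·(-36) = μ^2 - 81.
This factors as (μ + 9)·(μ - 9) = 0.
Eigenvalues: -9, 9.

-9, 9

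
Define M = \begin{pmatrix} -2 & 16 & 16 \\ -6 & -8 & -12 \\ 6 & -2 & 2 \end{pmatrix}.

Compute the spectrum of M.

Set up det(sI - M) = 0.
Expanding the 3×3 determinant: p(s) = s^3 + 8s^2 - 28s - 80.
Rational-root test: s = -2 gives p(-2) = 0.
Dividing by (s + 2) leaves s^2 + 6s - 40.
The quadratic factors as (s + 10)·(s - 4).
Eigenvalues: -10, -2, 4.

-10, -2, 4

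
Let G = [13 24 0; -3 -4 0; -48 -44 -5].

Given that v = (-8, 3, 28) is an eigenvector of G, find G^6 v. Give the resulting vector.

(-32768, 12288, 114688)

First find the eigenvalue: Gv = (-32, 12, 112) = 4·(-8, 3, 28), so λ = 4.
Then G^6 v = λ^6·v = 4^6·(-8, 3, 28) = 4096·(-8, 3, 28) = (-32768, 12288, 114688).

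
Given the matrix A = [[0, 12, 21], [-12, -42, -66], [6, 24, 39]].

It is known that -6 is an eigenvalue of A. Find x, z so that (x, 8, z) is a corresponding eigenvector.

-2, -4

We need (A + 6I)v = 0.
A + 6I = [[6, 12, 21], [-12, -36, -66], [6, 24, 45]].
Row 1: (6)·x + (12)·8 + (21)·z = 0
Row 2: (-12)·x + (-36)·8 + (-66)·z = 0
Row 3: (6)·x + (24)·8 + (45)·z = 0
Solving gives x = -2, z = -4.
Check: A·(-2, 8, -4) = (12, -48, 24) = -6·(-2, 8, -4).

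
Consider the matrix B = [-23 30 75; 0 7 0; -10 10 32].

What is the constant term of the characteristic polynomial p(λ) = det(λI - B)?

-98

p(0) = det(0·I − B) = det(−B) = (−1)^3·det(B).
det(B) = 98, so p(0) = -98.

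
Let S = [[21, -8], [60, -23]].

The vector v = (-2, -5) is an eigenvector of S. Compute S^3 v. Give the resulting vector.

(-2, -5)

First find the eigenvalue: Sv = (-2, -5) = 1·(-2, -5), so λ = 1.
Then S^3 v = λ^3·v = 1^3·(-2, -5) = 1·(-2, -5) = (-2, -5).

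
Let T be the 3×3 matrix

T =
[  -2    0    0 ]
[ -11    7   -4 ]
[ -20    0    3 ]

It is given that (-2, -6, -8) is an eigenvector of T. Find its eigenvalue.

Compute Tv: T·(-2, -6, -8) = (4, 12, 16).
Since Tv = λv, compare component 1: 4 = λ·-2, so λ = -2.

-2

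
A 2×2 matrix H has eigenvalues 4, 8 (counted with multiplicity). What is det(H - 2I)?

12

If H has eigenvalues 4, 8, then H - 2I has eigenvalues 2, 6.
det(H - 2I) = (2) · (6) = 12.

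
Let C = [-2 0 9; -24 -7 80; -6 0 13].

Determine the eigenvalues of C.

Set up det(lambda·I - C) = 0.
Cofactor expansion gives p(lambda) = lambda^3 - 4·lambda^2 - 49·lambda + 196.
Since p(-7) = 0, lambda = -7 is a root.
Dividing by (lambda + 7) leaves lambda^2 - 11·lambda + 28.
The quadratic factors as (lambda - 4)·(lambda - 7).
Eigenvalues: -7, 4, 7.

-7, 4, 7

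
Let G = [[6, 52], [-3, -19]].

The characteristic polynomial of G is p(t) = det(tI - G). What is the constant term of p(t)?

42

p(t) = t^2 + 13t + 42.
The constant term is 42.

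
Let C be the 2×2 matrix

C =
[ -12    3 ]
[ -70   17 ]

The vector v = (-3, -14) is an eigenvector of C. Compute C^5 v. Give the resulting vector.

First find the eigenvalue: Cv = (-6, -28) = 2·(-3, -14), so λ = 2.
Then C^5 v = λ^5·v = 2^5·(-3, -14) = 32·(-3, -14) = (-96, -448).

(-96, -448)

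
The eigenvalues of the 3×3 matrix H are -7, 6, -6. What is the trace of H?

trace(H) is the sum of the eigenvalues: (-7) + (6) + (-6) = -7.

-7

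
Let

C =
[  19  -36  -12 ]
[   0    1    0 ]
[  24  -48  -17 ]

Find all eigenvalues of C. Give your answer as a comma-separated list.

The characteristic polynomial is p(μ) = det(μI - C).
Expanding along the first row, p(μ) = μ^3 - 3μ^2 - 33μ + 35.
Rational-root test: μ = 1 gives p(1) = 0.
Dividing by (μ - 1) leaves μ^2 - 2μ - 35.
The quadratic factors as (μ + 5)·(μ - 7).
Eigenvalues: -5, 1, 7.

-5, 1, 7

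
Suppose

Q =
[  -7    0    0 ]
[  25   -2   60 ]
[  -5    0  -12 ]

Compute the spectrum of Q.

-12, -7, -2

Compute the characteristic polynomial p(lambda) = det(lambda·I - Q).
Expanding the 3×3 determinant: p(lambda) = lambda^3 + 21·lambda^2 + 122·lambda + 168.
Since p(-7) = 0, lambda = -7 is a root.
Factor out (lambda + 7): p(lambda) = (lambda + 7)·(lambda^2 + 14·lambda + 24).
The quadratic factors as (lambda + 12)·(lambda + 2).
Eigenvalues: -12, -7, -2.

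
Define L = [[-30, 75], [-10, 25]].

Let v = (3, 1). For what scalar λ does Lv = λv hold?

-5

Compute Lv: L·(3, 1) = (-15, -5).
Since Lv = λv, compare component 1: -15 = λ·3, so λ = -5.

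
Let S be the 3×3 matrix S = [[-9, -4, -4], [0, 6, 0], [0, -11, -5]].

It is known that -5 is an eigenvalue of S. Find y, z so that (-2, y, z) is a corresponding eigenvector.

We need (S + 5I)v = 0.
S + 5I = [[-4, -4, -4], [0, 11, 0], [0, -11, 0]].
Row 1: (-4)·-2 + (-4)·y + (-4)·z = 0
Row 2: (0)·-2 + (11)·y + (0)·z = 0
Row 3: (0)·-2 + (-11)·y + (0)·z = 0
Solving gives y = 0, z = 2.
Check: S·(-2, 0, 2) = (10, 0, -10) = -5·(-2, 0, 2).

0, 2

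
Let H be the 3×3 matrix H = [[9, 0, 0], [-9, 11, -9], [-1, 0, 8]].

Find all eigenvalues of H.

8, 9, 11

The characteristic polynomial is p(r) = det(rI - H).
Expanding the 3×3 determinant: p(r) = r^3 - 28r^2 + 259r - 792.
Since p(8) = 0, r = 8 is a root.
Dividing by (r - 8) leaves r^2 - 20r + 99.
The quadratic factors as (r - 9)·(r - 11).
Eigenvalues: 8, 9, 11.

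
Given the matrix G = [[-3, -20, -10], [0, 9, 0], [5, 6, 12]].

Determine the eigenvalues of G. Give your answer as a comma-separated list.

The characteristic polynomial is p(s) = det(sI - G).
Expanding along the first row, p(s) = s^3 - 18s^2 + 95s - 126.
Since p(7) = 0, s = 7 is a root.
Factor out (s - 7): p(s) = (s - 7)·(s^2 - 11s + 18).
The quadratic factors as (s - 2)·(s - 9).
Eigenvalues: 2, 7, 9.

2, 7, 9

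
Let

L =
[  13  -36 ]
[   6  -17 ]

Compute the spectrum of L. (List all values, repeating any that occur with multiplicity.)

det(L - μI) = (13 - μ)(-17 - μ) - (-36)·(6) = μ^2 + 4μ - 5.
This factors as (μ + 5)·(μ - 1) = 0.
Eigenvalues: -5, 1.

-5, 1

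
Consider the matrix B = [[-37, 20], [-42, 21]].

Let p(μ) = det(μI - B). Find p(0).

63

p(0) = det(0·I − B) = det(−B) = (−1)^2·det(B).
det(B) = 63, so p(0) = 63.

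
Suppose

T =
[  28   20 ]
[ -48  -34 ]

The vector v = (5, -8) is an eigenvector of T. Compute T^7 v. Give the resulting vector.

First find the eigenvalue: Tv = (-20, 32) = -4·(5, -8), so λ = -4.
Then T^7 v = λ^7·v = (-4)^7·(5, -8) = -16384·(5, -8) = (-81920, 131072).

(-81920, 131072)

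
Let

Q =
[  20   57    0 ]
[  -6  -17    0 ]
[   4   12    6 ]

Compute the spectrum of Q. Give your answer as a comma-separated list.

Set up det(tI - Q) = 0.
Cofactor expansion gives p(t) = t^3 - 9t^2 + 20t - 12.
Since p(2) = 0, t = 2 is a root.
Dividing by (t - 2) leaves t^2 - 7t + 6.
The quadratic factors as (t - 1)·(t - 6).
Eigenvalues: 1, 2, 6.

1, 2, 6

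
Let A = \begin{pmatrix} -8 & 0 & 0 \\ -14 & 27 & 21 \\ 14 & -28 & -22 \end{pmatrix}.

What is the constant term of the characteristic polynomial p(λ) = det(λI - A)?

p(0) = det(0·I − A) = det(−A) = (−1)^3·det(A).
det(A) = 48, so p(0) = -48.

-48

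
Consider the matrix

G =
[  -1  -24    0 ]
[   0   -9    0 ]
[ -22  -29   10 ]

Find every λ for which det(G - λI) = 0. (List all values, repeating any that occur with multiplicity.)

Compute the characteristic polynomial p(t) = det(tI - G).
Expanding the 3×3 determinant: p(t) = t^3 - 91t - 90.
Since p(10) = 0, t = 10 is a root.
Dividing by (t - 10) leaves t^2 + 10t + 9.
The quadratic factors as (t + 9)·(t + 1).
Eigenvalues: -9, -1, 10.

-9, -1, 10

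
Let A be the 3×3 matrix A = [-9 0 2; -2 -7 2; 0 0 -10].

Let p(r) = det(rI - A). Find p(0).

p(0) = det(0·I − A) = det(−A) = (−1)^3·det(A).
det(A) = -630, so p(0) = 630.

630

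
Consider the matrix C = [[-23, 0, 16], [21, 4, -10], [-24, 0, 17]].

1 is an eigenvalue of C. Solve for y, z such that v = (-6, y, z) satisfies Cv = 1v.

We need (C - 1I)v = 0.
C - 1I = [[-24, 0, 16], [21, 3, -10], [-24, 0, 16]].
Row 1: (-24)·-6 + (0)·y + (16)·z = 0
Row 2: (21)·-6 + (3)·y + (-10)·z = 0
Row 3: (-24)·-6 + (0)·y + (16)·z = 0
Solving gives y = 12, z = -9.
Check: C·(-6, 12, -9) = (-6, 12, -9) = 1·(-6, 12, -9).

12, -9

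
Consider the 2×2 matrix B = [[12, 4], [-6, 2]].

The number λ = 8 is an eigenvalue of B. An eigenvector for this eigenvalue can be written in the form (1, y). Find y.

-1

We need (B - 8I)v = 0.
B - 8I = [[4, 4], [-6, -6]].
Row 1: (4)·1 + (4)·y = 0
Row 2: (-6)·1 + (-6)·y = 0
Solving gives y = -1.
Check: B·(1, -1) = (8, -8) = 8·(1, -1).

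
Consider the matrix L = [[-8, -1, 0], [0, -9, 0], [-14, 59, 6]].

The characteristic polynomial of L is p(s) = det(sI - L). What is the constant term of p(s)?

-432

p(s) = s^3 + 11s^2 - 30s - 432.
The constant term is -432.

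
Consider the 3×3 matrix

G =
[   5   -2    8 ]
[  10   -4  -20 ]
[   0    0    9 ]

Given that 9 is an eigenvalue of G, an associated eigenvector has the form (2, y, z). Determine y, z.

0, 1

We need (G - 9I)v = 0.
G - 9I = [[-4, -2, 8], [10, -13, -20], [0, 0, 0]].
Row 1: (-4)·2 + (-2)·y + (8)·z = 0
Row 2: (10)·2 + (-13)·y + (-20)·z = 0
Row 3: (0)·2 + (0)·y + (0)·z = 0
Solving gives y = 0, z = 1.
Check: G·(2, 0, 1) = (18, 0, 9) = 9·(2, 0, 1).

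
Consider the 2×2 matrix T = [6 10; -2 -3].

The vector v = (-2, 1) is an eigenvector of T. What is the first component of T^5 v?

-2

First find the eigenvalue: Tv = (-2, 1) = 1·(-2, 1), so λ = 1.
Then T^5 v = λ^5·v = 1^5·(-2, 1) = 1·(-2, 1) = (-2, 1).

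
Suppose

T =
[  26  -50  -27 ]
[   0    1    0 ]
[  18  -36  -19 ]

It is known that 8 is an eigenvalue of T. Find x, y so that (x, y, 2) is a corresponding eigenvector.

3, 0

We need (T - 8I)v = 0.
T - 8I = [[18, -50, -27], [0, -7, 0], [18, -36, -27]].
Row 1: (18)·x + (-50)·y + (-27)·2 = 0
Row 2: (0)·x + (-7)·y + (0)·2 = 0
Row 3: (18)·x + (-36)·y + (-27)·2 = 0
Solving gives x = 3, y = 0.
Check: T·(3, 0, 2) = (24, 0, 16) = 8·(3, 0, 2).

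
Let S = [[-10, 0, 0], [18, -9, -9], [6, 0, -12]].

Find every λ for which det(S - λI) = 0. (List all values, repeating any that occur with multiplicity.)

Set up det(μI - S) = 0.
Expanding along the first row, p(μ) = μ^3 + 31μ^2 + 318μ + 1080.
Since p(-9) = 0, μ = -9 is a root.
Dividing by (μ + 9) leaves μ^2 + 22μ + 120.
The quadratic factors as (μ + 12)·(μ + 10).
Eigenvalues: -12, -10, -9.

-12, -10, -9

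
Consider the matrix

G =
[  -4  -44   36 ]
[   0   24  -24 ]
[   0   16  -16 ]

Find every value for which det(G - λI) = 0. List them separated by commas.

The characteristic polynomial is p(t) = det(tI - G).
Expanding the 3×3 determinant: p(t) = t^3 - 4t^2 - 32t.
Rational-root test: t = 0 gives p(0) = 0.
Dividing by t leaves t^2 - 4t - 32.
The quadratic factors as (t + 4)·(t - 8).
Eigenvalues: -4, 0, 8.

-4, 0, 8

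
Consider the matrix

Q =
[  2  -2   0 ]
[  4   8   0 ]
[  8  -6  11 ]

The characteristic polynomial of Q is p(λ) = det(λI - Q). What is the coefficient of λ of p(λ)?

134

p(λ) = λ^3 - 21λ^2 + 134λ - 264.
The coefficient of λ is 134.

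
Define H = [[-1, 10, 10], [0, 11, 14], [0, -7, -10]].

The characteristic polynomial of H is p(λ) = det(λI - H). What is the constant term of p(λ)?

p(λ) = λ^3 - 13λ - 12.
The constant term is -12.

-12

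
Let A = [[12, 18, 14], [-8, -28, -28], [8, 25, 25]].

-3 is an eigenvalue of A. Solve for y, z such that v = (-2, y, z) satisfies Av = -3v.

4, -3

We need (A + 3I)v = 0.
A + 3I = [[15, 18, 14], [-8, -25, -28], [8, 25, 28]].
Row 1: (15)·-2 + (18)·y + (14)·z = 0
Row 2: (-8)·-2 + (-25)·y + (-28)·z = 0
Row 3: (8)·-2 + (25)·y + (28)·z = 0
Solving gives y = 4, z = -3.
Check: A·(-2, 4, -3) = (6, -12, 9) = -3·(-2, 4, -3).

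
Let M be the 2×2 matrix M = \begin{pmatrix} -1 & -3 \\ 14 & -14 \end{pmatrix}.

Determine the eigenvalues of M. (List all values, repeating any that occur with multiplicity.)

det(M - rI) = (-1 - r)(-14 - r) - (-3)·(14) = r^2 + 15r + 56.
This factors as (r + 8)·(r + 7) = 0.
Eigenvalues: -8, -7.

-8, -7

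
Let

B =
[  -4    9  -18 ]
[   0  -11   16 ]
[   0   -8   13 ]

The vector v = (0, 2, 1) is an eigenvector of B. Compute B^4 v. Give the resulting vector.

First find the eigenvalue: Bv = (0, -6, -3) = -3·(0, 2, 1), so λ = -3.
Then B^4 v = λ^4·v = (-3)^4·(0, 2, 1) = 81·(0, 2, 1) = (0, 162, 81).

(0, 162, 81)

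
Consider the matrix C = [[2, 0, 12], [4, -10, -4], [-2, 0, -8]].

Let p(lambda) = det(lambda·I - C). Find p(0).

80

p(0) = det(0·I − C) = det(−C) = (−1)^3·det(C).
det(C) = -80, so p(0) = 80.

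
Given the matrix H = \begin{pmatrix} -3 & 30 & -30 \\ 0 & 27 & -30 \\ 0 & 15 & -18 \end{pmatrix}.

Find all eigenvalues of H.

-3, -3, 12

Compute the characteristic polynomial p(μ) = det(μI - H).
Expanding the 3×3 determinant: p(μ) = μ^3 - 6μ^2 - 63μ - 108.
Try μ = -3: p(-3) = 0, so -3 is a root.
Dividing by (μ + 3) leaves μ^2 - 9μ - 36.
The quadratic factors as (μ + 3)·(μ - 12).
Eigenvalues: -3, -3, 12.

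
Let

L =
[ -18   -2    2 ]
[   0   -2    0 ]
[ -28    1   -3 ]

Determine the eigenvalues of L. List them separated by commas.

-11, -10, -2

Set up det(rI - L) = 0.
Expanding along the first row, p(r) = r^3 + 23r^2 + 152r + 220.
Rational-root test: r = -11 gives p(-11) = 0.
Factor out (r + 11): p(r) = (r + 11)·(r^2 + 12r + 20).
The quadratic factors as (r + 10)·(r + 2).
Eigenvalues: -11, -10, -2.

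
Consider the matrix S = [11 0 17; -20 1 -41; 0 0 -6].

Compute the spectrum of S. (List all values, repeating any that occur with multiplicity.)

The characteristic polynomial is p(t) = det(tI - S).
Expanding the 3×3 determinant: p(t) = t^3 - 6t^2 - 61t + 66.
Try t = -6: p(-6) = 0, so -6 is a root.
Dividing by (t + 6) leaves t^2 - 12t + 11.
The quadratic factors as (t - 1)·(t - 11).
Eigenvalues: -6, 1, 11.

-6, 1, 11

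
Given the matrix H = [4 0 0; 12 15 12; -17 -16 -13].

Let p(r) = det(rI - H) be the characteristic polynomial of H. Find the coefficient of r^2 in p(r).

The coefficient of r^2 of det(rI - H) is −trace(H).
trace(H) = (4) + (15) + (-13) = 6, so the coefficient is -6.

-6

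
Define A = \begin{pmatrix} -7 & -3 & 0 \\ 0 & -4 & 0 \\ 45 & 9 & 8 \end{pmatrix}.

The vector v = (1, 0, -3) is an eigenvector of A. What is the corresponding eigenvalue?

-7

Compute Av: A·(1, 0, -3) = (-7, 0, 21).
Since Av = λv, compare component 1: -7 = λ·1, so λ = -7.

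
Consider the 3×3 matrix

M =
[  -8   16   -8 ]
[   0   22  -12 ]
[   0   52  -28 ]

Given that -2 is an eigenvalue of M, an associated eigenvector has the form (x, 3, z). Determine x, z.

0, 6

We need (M + 2I)v = 0.
M + 2I = [[-6, 16, -8], [0, 24, -12], [0, 52, -26]].
Row 1: (-6)·x + (16)·3 + (-8)·z = 0
Row 2: (0)·x + (24)·3 + (-12)·z = 0
Row 3: (0)·x + (52)·3 + (-26)·z = 0
Solving gives x = 0, z = 6.
Check: M·(0, 3, 6) = (0, -6, -12) = -2·(0, 3, 6).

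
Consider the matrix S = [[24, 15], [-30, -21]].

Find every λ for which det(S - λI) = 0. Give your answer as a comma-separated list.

-6, 9

det(S - λI) = (24 - λ)(-21 - λ) - (15)·(-30) = λ^2 - 3λ - 54.
This factors as (λ + 6)·(λ - 9) = 0.
Eigenvalues: -6, 9.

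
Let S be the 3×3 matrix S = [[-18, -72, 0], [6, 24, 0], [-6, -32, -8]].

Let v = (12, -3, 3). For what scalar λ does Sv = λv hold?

0

Compute Sv: S·(12, -3, 3) = (0, 0, 0).
Since Sv = λv, compare component 1: 0 = λ·12, so λ = 0.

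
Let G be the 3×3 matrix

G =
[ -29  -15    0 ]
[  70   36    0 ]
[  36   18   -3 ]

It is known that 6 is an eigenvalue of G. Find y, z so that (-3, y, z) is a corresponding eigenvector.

7, 2

We need (G - 6I)v = 0.
G - 6I = [[-35, -15, 0], [70, 30, 0], [36, 18, -9]].
Row 1: (-35)·-3 + (-15)·y + (0)·z = 0
Row 2: (70)·-3 + (30)·y + (0)·z = 0
Row 3: (36)·-3 + (18)·y + (-9)·z = 0
Solving gives y = 7, z = 2.
Check: G·(-3, 7, 2) = (-18, 42, 12) = 6·(-3, 7, 2).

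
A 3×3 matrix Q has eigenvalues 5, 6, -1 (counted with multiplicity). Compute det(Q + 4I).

270

If Q has eigenvalues 5, 6, -1, then Q + 4I has eigenvalues 9, 10, 3.
det(Q + 4I) = (9) · (10) · (3) = 270.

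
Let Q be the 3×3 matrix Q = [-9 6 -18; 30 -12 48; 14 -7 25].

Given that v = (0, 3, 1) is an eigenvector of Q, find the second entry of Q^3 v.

192

First find the eigenvalue: Qv = (0, 12, 4) = 4·(0, 3, 1), so λ = 4.
Then Q^3 v = λ^3·v = 4^3·(0, 3, 1) = 64·(0, 3, 1) = (0, 192, 64).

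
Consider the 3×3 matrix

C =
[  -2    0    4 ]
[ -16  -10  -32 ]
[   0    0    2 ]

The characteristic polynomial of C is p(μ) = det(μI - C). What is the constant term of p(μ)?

-40

p(μ) = μ^3 + 10μ^2 - 4μ - 40.
The constant term is -40.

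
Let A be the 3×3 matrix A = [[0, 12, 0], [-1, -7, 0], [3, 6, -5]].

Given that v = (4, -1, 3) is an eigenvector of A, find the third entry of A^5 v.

First find the eigenvalue: Av = (-12, 3, -9) = -3·(4, -1, 3), so λ = -3.
Then A^5 v = λ^5·v = (-3)^5·(4, -1, 3) = -243·(4, -1, 3) = (-972, 243, -729).

-729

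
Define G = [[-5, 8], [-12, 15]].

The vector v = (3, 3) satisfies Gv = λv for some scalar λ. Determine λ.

Compute Gv: G·(3, 3) = (9, 9).
Since Gv = λv, compare component 1: 9 = λ·3, so λ = 3.

3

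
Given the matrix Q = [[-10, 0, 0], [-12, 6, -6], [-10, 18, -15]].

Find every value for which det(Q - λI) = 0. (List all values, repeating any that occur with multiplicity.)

-10, -6, -3

Set up det(tI - Q) = 0.
Expanding the 3×3 determinant: p(t) = t^3 + 19t^2 + 108t + 180.
Since p(-6) = 0, t = -6 is a root.
Dividing by (t + 6) leaves t^2 + 13t + 30.
The quadratic factors as (t + 10)·(t + 3).
Eigenvalues: -10, -6, -3.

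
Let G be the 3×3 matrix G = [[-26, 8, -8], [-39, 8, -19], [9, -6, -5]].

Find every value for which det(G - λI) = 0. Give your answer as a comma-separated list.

Compute the characteristic polynomial p(λ) = det(λI - G).
Expanding the 3×3 determinant: p(λ) = λ^3 + 23λ^2 + 152λ + 220.
Try λ = -2: p(-2) = 0, so -2 is a root.
Dividing by (λ + 2) leaves λ^2 + 21λ + 110.
The quadratic factors as (λ + 11)·(λ + 10).
Eigenvalues: -11, -10, -2.

-11, -10, -2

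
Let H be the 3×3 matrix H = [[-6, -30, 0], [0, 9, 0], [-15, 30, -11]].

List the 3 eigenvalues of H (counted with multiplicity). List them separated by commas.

-11, -6, 9

The characteristic polynomial is p(t) = det(tI - H).
Expanding along the first row, p(t) = t^3 + 8t^2 - 87t - 594.
Try t = -6: p(-6) = 0, so -6 is a root.
Factor out (t + 6): p(t) = (t + 6)·(t^2 + 2t - 99).
The quadratic factors as (t + 11)·(t - 9).
Eigenvalues: -11, -6, 9.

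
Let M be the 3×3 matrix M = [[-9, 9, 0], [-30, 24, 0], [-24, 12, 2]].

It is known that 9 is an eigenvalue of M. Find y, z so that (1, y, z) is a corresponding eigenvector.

We need (M - 9I)v = 0.
M - 9I = [[-18, 9, 0], [-30, 15, 0], [-24, 12, -7]].
Row 1: (-18)·1 + (9)·y + (0)·z = 0
Row 2: (-30)·1 + (15)·y + (0)·z = 0
Row 3: (-24)·1 + (12)·y + (-7)·z = 0
Solving gives y = 2, z = 0.
Check: M·(1, 2, 0) = (9, 18, 0) = 9·(1, 2, 0).

2, 0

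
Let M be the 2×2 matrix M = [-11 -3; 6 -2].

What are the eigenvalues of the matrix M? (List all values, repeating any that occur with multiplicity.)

det(M - rI) = (-11 - r)(-2 - r) - (-3)·(6) = r^2 + 13r + 40.
This factors as (r + 8)·(r + 5) = 0.
Eigenvalues: -8, -5.

-8, -5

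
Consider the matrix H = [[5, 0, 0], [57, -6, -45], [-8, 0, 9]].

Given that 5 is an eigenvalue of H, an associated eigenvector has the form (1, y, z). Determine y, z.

-3, 2

We need (H - 5I)v = 0.
H - 5I = [[0, 0, 0], [57, -11, -45], [-8, 0, 4]].
Row 1: (0)·1 + (0)·y + (0)·z = 0
Row 2: (57)·1 + (-11)·y + (-45)·z = 0
Row 3: (-8)·1 + (0)·y + (4)·z = 0
Solving gives y = -3, z = 2.
Check: H·(1, -3, 2) = (5, -15, 10) = 5·(1, -3, 2).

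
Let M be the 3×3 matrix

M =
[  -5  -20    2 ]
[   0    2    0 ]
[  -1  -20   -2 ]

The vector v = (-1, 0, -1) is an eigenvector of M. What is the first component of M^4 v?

-81

First find the eigenvalue: Mv = (3, 0, 3) = -3·(-1, 0, -1), so λ = -3.
Then M^4 v = λ^4·v = (-3)^4·(-1, 0, -1) = 81·(-1, 0, -1) = (-81, 0, -81).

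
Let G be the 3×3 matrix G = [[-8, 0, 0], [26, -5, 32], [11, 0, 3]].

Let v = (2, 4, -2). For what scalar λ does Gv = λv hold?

Compute Gv: G·(2, 4, -2) = (-16, -32, 16).
Since Gv = λv, compare component 1: -16 = λ·2, so λ = -8.

-8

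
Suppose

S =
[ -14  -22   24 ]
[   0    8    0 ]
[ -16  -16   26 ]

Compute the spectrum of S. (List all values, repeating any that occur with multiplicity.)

2, 8, 10

The characteristic polynomial is p(λ) = det(λI - S).
Expanding the 3×3 determinant: p(λ) = λ^3 - 20λ^2 + 116λ - 160.
Rational-root test: λ = 10 gives p(10) = 0.
Factor out (λ - 10): p(λ) = (λ - 10)·(λ^2 - 10λ + 16).
The quadratic factors as (λ - 2)·(λ - 8).
Eigenvalues: 2, 8, 10.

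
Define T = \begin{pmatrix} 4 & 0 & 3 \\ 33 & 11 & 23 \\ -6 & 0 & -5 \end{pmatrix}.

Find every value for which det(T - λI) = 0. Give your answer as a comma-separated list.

-2, 1, 11

Compute the characteristic polynomial p(t) = det(tI - T).
Expanding the 3×3 determinant: p(t) = t^3 - 10t^2 - 13t + 22.
Rational-root test: t = 1 gives p(1) = 0.
Dividing by (t - 1) leaves t^2 - 9t - 22.
The quadratic factors as (t + 2)·(t - 11).
Eigenvalues: -2, 1, 11.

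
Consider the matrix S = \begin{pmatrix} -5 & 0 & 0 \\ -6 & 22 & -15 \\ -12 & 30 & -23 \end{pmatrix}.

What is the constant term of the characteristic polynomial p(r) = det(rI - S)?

-280

p(0) = det(0·I − S) = det(−S) = (−1)^3·det(S).
det(S) = 280, so p(0) = -280.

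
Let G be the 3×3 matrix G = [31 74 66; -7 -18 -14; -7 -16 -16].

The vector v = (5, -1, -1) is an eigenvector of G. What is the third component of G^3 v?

First find the eigenvalue: Gv = (15, -3, -3) = 3·(5, -1, -1), so λ = 3.
Then G^3 v = λ^3·v = 3^3·(5, -1, -1) = 27·(5, -1, -1) = (135, -27, -27).

-27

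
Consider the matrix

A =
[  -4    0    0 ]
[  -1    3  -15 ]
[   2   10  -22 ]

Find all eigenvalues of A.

-12, -7, -4

The characteristic polynomial is p(λ) = det(λI - A).
Cofactor expansion gives p(λ) = λ^3 + 23λ^2 + 160λ + 336.
Rational-root test: λ = -7 gives p(-7) = 0.
Factor out (λ + 7): p(λ) = (λ + 7)·(λ^2 + 16λ + 48).
The quadratic factors as (λ + 12)·(λ + 4).
Eigenvalues: -12, -7, -4.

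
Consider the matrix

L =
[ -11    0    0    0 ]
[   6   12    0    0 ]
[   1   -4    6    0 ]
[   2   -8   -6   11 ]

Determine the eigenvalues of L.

L is lower triangular, so its eigenvalues are the diagonal entries.
Diagonal: -11, 12, 6, 11.

-11, 6, 11, 12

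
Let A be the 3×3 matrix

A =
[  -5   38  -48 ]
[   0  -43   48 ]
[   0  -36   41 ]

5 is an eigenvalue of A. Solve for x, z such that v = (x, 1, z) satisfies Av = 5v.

-1, 1

We need (A - 5I)v = 0.
A - 5I = [[-10, 38, -48], [0, -48, 48], [0, -36, 36]].
Row 1: (-10)·x + (38)·1 + (-48)·z = 0
Row 2: (0)·x + (-48)·1 + (48)·z = 0
Row 3: (0)·x + (-36)·1 + (36)·z = 0
Solving gives x = -1, z = 1.
Check: A·(-1, 1, 1) = (-5, 5, 5) = 5·(-1, 1, 1).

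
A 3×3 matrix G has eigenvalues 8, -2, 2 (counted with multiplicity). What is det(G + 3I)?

55

If G has eigenvalues 8, -2, 2, then G + 3I has eigenvalues 11, 1, 5.
det(G + 3I) = (11) · (1) · (5) = 55.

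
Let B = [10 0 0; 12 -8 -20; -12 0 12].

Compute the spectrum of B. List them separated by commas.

-8, 10, 12

Set up det(sI - B) = 0.
Cofactor expansion gives p(s) = s^3 - 14s^2 - 56s + 960.
Try s = 10: p(10) = 0, so 10 is a root.
Factor out (s - 10): p(s) = (s - 10)·(s^2 - 4s - 96).
The quadratic factors as (s + 8)·(s - 12).
Eigenvalues: -8, 10, 12.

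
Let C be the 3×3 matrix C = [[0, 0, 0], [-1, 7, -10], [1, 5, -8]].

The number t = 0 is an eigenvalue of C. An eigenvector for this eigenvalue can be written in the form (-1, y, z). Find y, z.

We need (C)v = 0.
C = [[0, 0, 0], [-1, 7, -10], [1, 5, -8]].
Row 1: (0)·-1 + (0)·y + (0)·z = 0
Row 2: (-1)·-1 + (7)·y + (-10)·z = 0
Row 3: (1)·-1 + (5)·y + (-8)·z = 0
Solving gives y = -3, z = -2.
Check: C·(-1, -3, -2) = (0, 0, 0) = 0·(-1, -3, -2).

-3, -2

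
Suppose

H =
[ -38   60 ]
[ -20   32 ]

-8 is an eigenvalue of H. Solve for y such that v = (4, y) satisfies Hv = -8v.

2

We need (H + 8I)v = 0.
H + 8I = [[-30, 60], [-20, 40]].
Row 1: (-30)·4 + (60)·y = 0
Row 2: (-20)·4 + (40)·y = 0
Solving gives y = 2.
Check: H·(4, 2) = (-32, -16) = -8·(4, 2).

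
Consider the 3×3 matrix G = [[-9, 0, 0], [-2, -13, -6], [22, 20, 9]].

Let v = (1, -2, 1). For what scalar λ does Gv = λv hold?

-9

Compute Gv: G·(1, -2, 1) = (-9, 18, -9).
Since Gv = λv, compare component 1: -9 = λ·1, so λ = -9.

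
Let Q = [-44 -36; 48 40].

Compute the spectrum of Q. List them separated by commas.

-8, 4

det(Q - rI) = (-44 - r)(40 - r) - (-36)·(48) = r^2 + 4r - 32.
This factors as (r + 8)·(r - 4) = 0.
Eigenvalues: -8, 4.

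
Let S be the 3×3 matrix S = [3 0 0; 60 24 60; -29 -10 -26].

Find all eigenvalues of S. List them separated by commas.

The characteristic polynomial is p(lambda) = det(lambda·I - S).
Expanding the 3×3 determinant: p(lambda) = lambda^3 - lambda^2 - 30·lambda + 72.
Try lambda = -6: p(-6) = 0, so -6 is a root.
Factor out (lambda + 6): p(lambda) = (lambda + 6)·(lambda^2 - 7·lambda + 12).
The quadratic factors as (lambda - 3)·(lambda - 4).
Eigenvalues: -6, 3, 4.

-6, 3, 4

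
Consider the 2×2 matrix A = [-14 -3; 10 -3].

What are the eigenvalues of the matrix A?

det(A - rI) = (-14 - r)(-3 - r) - (-3)·(10) = r^2 + 17r + 72.
This factors as (r + 9)·(r + 8) = 0.
Eigenvalues: -9, -8.

-9, -8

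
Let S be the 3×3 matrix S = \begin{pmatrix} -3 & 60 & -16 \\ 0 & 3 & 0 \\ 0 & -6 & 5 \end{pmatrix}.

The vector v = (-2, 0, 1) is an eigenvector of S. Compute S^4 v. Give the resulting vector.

First find the eigenvalue: Sv = (-10, 0, 5) = 5·(-2, 0, 1), so λ = 5.
Then S^4 v = λ^4·v = 5^4·(-2, 0, 1) = 625·(-2, 0, 1) = (-1250, 0, 625).

(-1250, 0, 625)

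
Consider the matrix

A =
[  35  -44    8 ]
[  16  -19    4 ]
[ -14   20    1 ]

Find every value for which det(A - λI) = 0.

Set up det(μI - A) = 0.
Cofactor expansion gives p(μ) = μ^3 - 17μ^2 + 87μ - 135.
Since p(3) = 0, μ = 3 is a root.
Factor out (μ - 3): p(μ) = (μ - 3)·(μ^2 - 14μ + 45).
The quadratic factors as (μ - 5)·(μ - 9).
Eigenvalues: 3, 5, 9.

3, 5, 9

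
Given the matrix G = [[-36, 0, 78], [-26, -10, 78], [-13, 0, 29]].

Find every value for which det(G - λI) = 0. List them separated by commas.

-10, -10, 3

Set up det(rI - G) = 0.
Expanding along the first row, p(r) = r^3 + 17r^2 + 40r - 300.
Since p(-10) = 0, r = -10 is a root.
Dividing by (r + 10) leaves r^2 + 7r - 30.
The quadratic factors as (r + 10)·(r - 3).
Eigenvalues: -10, -10, 3.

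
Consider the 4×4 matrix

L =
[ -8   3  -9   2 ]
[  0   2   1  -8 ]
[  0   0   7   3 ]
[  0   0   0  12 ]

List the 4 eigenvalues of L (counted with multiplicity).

-8, 2, 7, 12

L is upper triangular, so its eigenvalues are the diagonal entries.
Diagonal: -8, 2, 7, 12.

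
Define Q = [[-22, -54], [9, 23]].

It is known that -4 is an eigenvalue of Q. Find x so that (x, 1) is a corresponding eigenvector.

We need (Q + 4I)v = 0.
Q + 4I = [[-18, -54], [9, 27]].
Row 1: (-18)·x + (-54)·1 = 0
Row 2: (9)·x + (27)·1 = 0
Solving gives x = -3.
Check: Q·(-3, 1) = (12, -4) = -4·(-3, 1).

-3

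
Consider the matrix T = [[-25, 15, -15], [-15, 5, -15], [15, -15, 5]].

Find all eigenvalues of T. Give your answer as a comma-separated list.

The characteristic polynomial is p(lambda) = det(lambda·I - T).
Cofactor expansion gives p(lambda) = lambda^3 + 15·lambda^2 - 500.
Try lambda = 5: p(5) = 0, so 5 is a root.
Factor out (lambda - 5): p(lambda) = (lambda - 5)·(lambda^2 + 20·lambda + 100).
The quadratic factor is (lambda + 10)^2.
Eigenvalues: -10, -10, 5.

-10, -10, 5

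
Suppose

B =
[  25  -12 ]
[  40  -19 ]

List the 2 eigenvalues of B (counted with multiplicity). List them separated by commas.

1, 5

det(B - tI) = (25 - t)(-19 - t) - (-12)·(40) = t^2 - 6t + 5.
This factors as (t - 1)·(t - 5) = 0.
Eigenvalues: 1, 5.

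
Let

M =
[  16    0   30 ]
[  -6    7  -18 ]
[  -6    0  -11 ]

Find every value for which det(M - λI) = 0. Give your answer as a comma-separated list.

The characteristic polynomial is p(s) = det(sI - M).
Expanding the 3×3 determinant: p(s) = s^3 - 12s^2 + 39s - 28.
Rational-root test: s = 4 gives p(4) = 0.
Factor out (s - 4): p(s) = (s - 4)·(s^2 - 8s + 7).
The quadratic factors as (s - 1)·(s - 7).
Eigenvalues: 1, 4, 7.

1, 4, 7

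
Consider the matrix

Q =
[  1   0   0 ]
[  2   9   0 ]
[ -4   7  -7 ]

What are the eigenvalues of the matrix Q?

Q is lower triangular, so its eigenvalues are the diagonal entries.
Diagonal: 1, 9, -7.

-7, 1, 9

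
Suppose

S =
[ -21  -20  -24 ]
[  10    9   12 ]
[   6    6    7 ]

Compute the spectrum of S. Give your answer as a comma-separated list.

Set up det(tI - S) = 0.
Expanding along the first row, p(t) = t^3 + 5t^2 - t - 5.
Rational-root test: t = -1 gives p(-1) = 0.
Dividing by (t + 1) leaves t^2 + 4t - 5.
The quadratic factors as (t + 5)·(t - 1).
Eigenvalues: -5, -1, 1.

-5, -1, 1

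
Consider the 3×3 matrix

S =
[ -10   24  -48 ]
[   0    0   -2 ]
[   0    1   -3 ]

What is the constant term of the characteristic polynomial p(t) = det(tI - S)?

p(0) = det(0·I − S) = det(−S) = (−1)^3·det(S).
det(S) = -20, so p(0) = 20.

20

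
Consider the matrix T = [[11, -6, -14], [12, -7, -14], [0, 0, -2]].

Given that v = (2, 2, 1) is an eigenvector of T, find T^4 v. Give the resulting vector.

First find the eigenvalue: Tv = (-4, -4, -2) = -2·(2, 2, 1), so λ = -2.
Then T^4 v = λ^4·v = (-2)^4·(2, 2, 1) = 16·(2, 2, 1) = (32, 32, 16).

(32, 32, 16)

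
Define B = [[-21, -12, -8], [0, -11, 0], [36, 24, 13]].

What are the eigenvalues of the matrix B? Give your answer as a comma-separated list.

-11, -5, -3

Set up det(λI - B) = 0.
Cofactor expansion gives p(λ) = λ^3 + 19λ^2 + 103λ + 165.
Rational-root test: λ = -5 gives p(-5) = 0.
Dividing by (λ + 5) leaves λ^2 + 14λ + 33.
The quadratic factors as (λ + 11)·(λ + 3).
Eigenvalues: -11, -5, -3.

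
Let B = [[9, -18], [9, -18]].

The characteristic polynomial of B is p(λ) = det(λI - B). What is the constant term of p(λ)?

0

p(λ) = λ^2 + 9λ.
The constant term is 0.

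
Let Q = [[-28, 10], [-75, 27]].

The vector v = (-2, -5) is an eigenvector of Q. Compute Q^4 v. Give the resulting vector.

(-162, -405)

First find the eigenvalue: Qv = (6, 15) = -3·(-2, -5), so λ = -3.
Then Q^4 v = λ^4·v = (-3)^4·(-2, -5) = 81·(-2, -5) = (-162, -405).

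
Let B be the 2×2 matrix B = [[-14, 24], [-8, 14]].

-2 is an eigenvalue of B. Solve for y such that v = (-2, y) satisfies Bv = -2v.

-1

We need (B + 2I)v = 0.
B + 2I = [[-12, 24], [-8, 16]].
Row 1: (-12)·-2 + (24)·y = 0
Row 2: (-8)·-2 + (16)·y = 0
Solving gives y = -1.
Check: B·(-2, -1) = (4, 2) = -2·(-2, -1).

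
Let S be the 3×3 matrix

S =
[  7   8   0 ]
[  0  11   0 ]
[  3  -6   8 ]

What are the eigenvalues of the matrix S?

7, 8, 11

Compute the characteristic polynomial p(r) = det(rI - S).
Cofactor expansion gives p(r) = r^3 - 26r^2 + 221r - 616.
Try r = 8: p(8) = 0, so 8 is a root.
Factor out (r - 8): p(r) = (r - 8)·(r^2 - 18r + 77).
The quadratic factors as (r - 7)·(r - 11).
Eigenvalues: 7, 8, 11.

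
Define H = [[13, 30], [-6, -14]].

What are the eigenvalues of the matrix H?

-2, 1

det(H - lambda·I) = (13 - lambda)(-14 - lambda) - (30)·(-6) = lambda^2 + lambda - 2.
This factors as (lambda + 2)·(lambda - 1) = 0.
Eigenvalues: -2, 1.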